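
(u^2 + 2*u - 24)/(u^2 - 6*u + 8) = (u + 6)/(u - 2)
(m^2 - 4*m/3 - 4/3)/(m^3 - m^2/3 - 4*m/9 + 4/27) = 9*(m - 2)/(9*m^2 - 9*m + 2)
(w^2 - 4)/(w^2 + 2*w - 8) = (w + 2)/(w + 4)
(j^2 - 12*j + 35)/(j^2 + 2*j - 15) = (j^2 - 12*j + 35)/(j^2 + 2*j - 15)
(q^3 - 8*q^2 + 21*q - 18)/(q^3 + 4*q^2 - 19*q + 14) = (q^2 - 6*q + 9)/(q^2 + 6*q - 7)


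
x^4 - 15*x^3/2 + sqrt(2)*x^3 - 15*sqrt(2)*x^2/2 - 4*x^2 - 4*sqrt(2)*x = x*(x - 8)*(x + 1/2)*(x + sqrt(2))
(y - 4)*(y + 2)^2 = y^3 - 12*y - 16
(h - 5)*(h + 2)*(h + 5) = h^3 + 2*h^2 - 25*h - 50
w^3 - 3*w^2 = w^2*(w - 3)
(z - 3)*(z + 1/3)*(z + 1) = z^3 - 5*z^2/3 - 11*z/3 - 1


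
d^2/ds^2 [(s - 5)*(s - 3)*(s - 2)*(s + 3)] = 12*s^2 - 42*s + 2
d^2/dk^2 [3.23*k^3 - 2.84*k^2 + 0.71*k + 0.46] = 19.38*k - 5.68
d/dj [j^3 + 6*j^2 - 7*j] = 3*j^2 + 12*j - 7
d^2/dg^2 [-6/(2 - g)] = 12/(g - 2)^3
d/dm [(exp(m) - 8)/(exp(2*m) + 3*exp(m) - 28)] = (-(exp(m) - 8)*(2*exp(m) + 3) + exp(2*m) + 3*exp(m) - 28)*exp(m)/(exp(2*m) + 3*exp(m) - 28)^2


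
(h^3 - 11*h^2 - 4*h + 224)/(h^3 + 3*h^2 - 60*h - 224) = (h - 7)/(h + 7)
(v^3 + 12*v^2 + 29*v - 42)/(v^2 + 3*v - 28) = (v^2 + 5*v - 6)/(v - 4)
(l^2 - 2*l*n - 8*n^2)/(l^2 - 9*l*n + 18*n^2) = (l^2 - 2*l*n - 8*n^2)/(l^2 - 9*l*n + 18*n^2)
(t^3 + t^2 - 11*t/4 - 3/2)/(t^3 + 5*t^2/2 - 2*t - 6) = (t + 1/2)/(t + 2)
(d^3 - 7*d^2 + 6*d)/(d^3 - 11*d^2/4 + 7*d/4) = 4*(d - 6)/(4*d - 7)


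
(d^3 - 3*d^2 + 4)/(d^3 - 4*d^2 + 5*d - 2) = (d^2 - d - 2)/(d^2 - 2*d + 1)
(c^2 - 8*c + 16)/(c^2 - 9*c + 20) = (c - 4)/(c - 5)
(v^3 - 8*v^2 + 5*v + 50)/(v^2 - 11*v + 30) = (v^2 - 3*v - 10)/(v - 6)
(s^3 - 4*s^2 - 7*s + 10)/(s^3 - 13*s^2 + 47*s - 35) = (s + 2)/(s - 7)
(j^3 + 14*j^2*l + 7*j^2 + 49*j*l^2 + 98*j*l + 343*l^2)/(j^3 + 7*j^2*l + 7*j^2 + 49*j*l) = (j + 7*l)/j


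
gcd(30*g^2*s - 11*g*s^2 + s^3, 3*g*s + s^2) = s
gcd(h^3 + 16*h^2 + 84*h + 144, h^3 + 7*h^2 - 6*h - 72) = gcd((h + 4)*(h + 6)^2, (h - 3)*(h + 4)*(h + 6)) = h^2 + 10*h + 24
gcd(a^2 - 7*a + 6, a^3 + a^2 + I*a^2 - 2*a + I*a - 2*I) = a - 1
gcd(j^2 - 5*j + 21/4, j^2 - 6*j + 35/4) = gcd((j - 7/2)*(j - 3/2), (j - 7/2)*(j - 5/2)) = j - 7/2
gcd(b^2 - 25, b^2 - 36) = 1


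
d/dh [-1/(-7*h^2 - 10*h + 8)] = 2*(-7*h - 5)/(7*h^2 + 10*h - 8)^2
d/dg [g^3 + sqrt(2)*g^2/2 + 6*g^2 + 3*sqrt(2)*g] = 3*g^2 + sqrt(2)*g + 12*g + 3*sqrt(2)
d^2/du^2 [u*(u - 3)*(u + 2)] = 6*u - 2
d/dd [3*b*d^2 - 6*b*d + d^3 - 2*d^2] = 6*b*d - 6*b + 3*d^2 - 4*d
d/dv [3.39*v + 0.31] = 3.39000000000000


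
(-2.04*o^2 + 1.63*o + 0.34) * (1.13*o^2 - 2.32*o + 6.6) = -2.3052*o^4 + 6.5747*o^3 - 16.8614*o^2 + 9.9692*o + 2.244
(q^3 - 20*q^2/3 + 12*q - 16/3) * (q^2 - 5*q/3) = q^5 - 25*q^4/3 + 208*q^3/9 - 76*q^2/3 + 80*q/9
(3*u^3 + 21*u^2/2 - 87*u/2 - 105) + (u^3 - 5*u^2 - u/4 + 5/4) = 4*u^3 + 11*u^2/2 - 175*u/4 - 415/4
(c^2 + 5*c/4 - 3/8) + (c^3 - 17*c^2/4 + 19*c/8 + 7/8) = c^3 - 13*c^2/4 + 29*c/8 + 1/2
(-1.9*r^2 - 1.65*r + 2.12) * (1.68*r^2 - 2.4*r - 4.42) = -3.192*r^4 + 1.788*r^3 + 15.9196*r^2 + 2.205*r - 9.3704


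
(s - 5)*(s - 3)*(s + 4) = s^3 - 4*s^2 - 17*s + 60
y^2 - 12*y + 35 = (y - 7)*(y - 5)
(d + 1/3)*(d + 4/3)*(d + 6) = d^3 + 23*d^2/3 + 94*d/9 + 8/3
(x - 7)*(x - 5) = x^2 - 12*x + 35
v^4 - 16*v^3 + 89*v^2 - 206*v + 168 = (v - 7)*(v - 4)*(v - 3)*(v - 2)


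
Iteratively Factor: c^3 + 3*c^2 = (c)*(c^2 + 3*c) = c*(c + 3)*(c)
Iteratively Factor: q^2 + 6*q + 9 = (q + 3)*(q + 3)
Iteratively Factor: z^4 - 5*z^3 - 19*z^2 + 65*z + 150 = (z - 5)*(z^3 - 19*z - 30) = (z - 5)*(z + 3)*(z^2 - 3*z - 10) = (z - 5)^2*(z + 3)*(z + 2)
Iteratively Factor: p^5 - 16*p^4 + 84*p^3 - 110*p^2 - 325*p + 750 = (p + 2)*(p^4 - 18*p^3 + 120*p^2 - 350*p + 375) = (p - 5)*(p + 2)*(p^3 - 13*p^2 + 55*p - 75) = (p - 5)*(p - 3)*(p + 2)*(p^2 - 10*p + 25) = (p - 5)^2*(p - 3)*(p + 2)*(p - 5)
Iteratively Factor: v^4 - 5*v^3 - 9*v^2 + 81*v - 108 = (v - 3)*(v^3 - 2*v^2 - 15*v + 36) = (v - 3)*(v + 4)*(v^2 - 6*v + 9) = (v - 3)^2*(v + 4)*(v - 3)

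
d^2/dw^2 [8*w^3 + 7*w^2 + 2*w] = 48*w + 14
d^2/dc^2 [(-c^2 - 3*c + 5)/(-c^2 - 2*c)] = 2*(c^3 - 15*c^2 - 30*c - 20)/(c^3*(c^3 + 6*c^2 + 12*c + 8))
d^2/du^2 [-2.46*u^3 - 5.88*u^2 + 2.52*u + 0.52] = -14.76*u - 11.76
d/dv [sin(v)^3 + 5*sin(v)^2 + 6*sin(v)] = (3*sin(v)^2 + 10*sin(v) + 6)*cos(v)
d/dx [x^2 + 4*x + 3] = 2*x + 4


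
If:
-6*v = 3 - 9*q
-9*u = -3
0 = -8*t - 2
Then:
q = 2*v/3 + 1/3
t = -1/4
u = 1/3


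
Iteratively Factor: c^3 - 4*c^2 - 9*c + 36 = (c - 3)*(c^2 - c - 12) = (c - 4)*(c - 3)*(c + 3)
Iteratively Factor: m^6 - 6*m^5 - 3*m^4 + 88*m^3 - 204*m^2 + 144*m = (m - 3)*(m^5 - 3*m^4 - 12*m^3 + 52*m^2 - 48*m) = m*(m - 3)*(m^4 - 3*m^3 - 12*m^2 + 52*m - 48) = m*(m - 3)*(m - 2)*(m^3 - m^2 - 14*m + 24) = m*(m - 3)^2*(m - 2)*(m^2 + 2*m - 8) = m*(m - 3)^2*(m - 2)*(m + 4)*(m - 2)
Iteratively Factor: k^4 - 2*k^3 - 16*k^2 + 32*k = (k - 2)*(k^3 - 16*k) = (k - 4)*(k - 2)*(k^2 + 4*k) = k*(k - 4)*(k - 2)*(k + 4)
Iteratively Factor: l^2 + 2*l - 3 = (l + 3)*(l - 1)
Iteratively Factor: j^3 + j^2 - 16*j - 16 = (j + 4)*(j^2 - 3*j - 4) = (j - 4)*(j + 4)*(j + 1)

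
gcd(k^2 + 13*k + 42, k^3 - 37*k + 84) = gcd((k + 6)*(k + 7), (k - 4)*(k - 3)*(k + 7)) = k + 7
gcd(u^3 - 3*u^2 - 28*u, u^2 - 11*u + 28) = u - 7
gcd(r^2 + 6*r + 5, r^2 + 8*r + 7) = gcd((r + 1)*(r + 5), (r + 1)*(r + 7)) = r + 1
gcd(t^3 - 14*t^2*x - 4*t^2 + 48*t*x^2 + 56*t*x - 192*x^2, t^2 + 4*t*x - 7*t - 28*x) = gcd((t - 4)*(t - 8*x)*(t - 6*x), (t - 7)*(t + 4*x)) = 1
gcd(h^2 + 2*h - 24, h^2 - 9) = 1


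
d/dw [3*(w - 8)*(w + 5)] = 6*w - 9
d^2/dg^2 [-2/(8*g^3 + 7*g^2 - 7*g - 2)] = 4*((24*g + 7)*(8*g^3 + 7*g^2 - 7*g - 2) - (24*g^2 + 14*g - 7)^2)/(8*g^3 + 7*g^2 - 7*g - 2)^3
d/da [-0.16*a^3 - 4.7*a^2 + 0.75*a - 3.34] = -0.48*a^2 - 9.4*a + 0.75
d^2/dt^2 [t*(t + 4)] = 2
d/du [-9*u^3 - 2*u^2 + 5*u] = -27*u^2 - 4*u + 5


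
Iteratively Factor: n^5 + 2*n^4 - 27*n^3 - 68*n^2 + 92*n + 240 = (n + 2)*(n^4 - 27*n^2 - 14*n + 120) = (n - 5)*(n + 2)*(n^3 + 5*n^2 - 2*n - 24) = (n - 5)*(n + 2)*(n + 3)*(n^2 + 2*n - 8) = (n - 5)*(n - 2)*(n + 2)*(n + 3)*(n + 4)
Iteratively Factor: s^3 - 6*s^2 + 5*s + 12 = (s - 4)*(s^2 - 2*s - 3) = (s - 4)*(s - 3)*(s + 1)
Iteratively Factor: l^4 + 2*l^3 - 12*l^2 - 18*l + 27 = (l - 1)*(l^3 + 3*l^2 - 9*l - 27) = (l - 1)*(l + 3)*(l^2 - 9) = (l - 1)*(l + 3)^2*(l - 3)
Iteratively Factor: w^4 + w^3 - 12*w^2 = (w)*(w^3 + w^2 - 12*w) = w*(w - 3)*(w^2 + 4*w) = w^2*(w - 3)*(w + 4)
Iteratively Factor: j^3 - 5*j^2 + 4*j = (j)*(j^2 - 5*j + 4) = j*(j - 1)*(j - 4)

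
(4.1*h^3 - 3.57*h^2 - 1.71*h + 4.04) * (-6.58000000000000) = -26.978*h^3 + 23.4906*h^2 + 11.2518*h - 26.5832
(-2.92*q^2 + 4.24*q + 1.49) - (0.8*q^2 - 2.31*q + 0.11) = -3.72*q^2 + 6.55*q + 1.38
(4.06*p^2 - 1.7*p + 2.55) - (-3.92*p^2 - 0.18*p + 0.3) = 7.98*p^2 - 1.52*p + 2.25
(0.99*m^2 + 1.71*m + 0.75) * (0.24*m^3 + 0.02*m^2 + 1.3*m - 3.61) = 0.2376*m^5 + 0.4302*m^4 + 1.5012*m^3 - 1.3359*m^2 - 5.1981*m - 2.7075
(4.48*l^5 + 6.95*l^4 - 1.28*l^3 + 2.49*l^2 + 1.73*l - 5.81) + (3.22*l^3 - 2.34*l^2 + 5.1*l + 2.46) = 4.48*l^5 + 6.95*l^4 + 1.94*l^3 + 0.15*l^2 + 6.83*l - 3.35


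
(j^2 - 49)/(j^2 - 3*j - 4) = (49 - j^2)/(-j^2 + 3*j + 4)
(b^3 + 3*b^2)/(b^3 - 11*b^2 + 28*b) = b*(b + 3)/(b^2 - 11*b + 28)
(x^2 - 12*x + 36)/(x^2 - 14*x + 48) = (x - 6)/(x - 8)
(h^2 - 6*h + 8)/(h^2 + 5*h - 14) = (h - 4)/(h + 7)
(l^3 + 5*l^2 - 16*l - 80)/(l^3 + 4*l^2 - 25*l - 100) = (l - 4)/(l - 5)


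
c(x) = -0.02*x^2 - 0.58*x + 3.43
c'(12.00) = -1.06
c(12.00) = -6.41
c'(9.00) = -0.94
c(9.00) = -3.41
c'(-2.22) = -0.49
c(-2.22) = 4.62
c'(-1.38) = -0.52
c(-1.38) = 4.19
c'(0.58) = -0.60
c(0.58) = 3.09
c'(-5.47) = -0.36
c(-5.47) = 6.00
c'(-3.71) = -0.43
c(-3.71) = 5.31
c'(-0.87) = -0.55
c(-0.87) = 3.92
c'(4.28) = -0.75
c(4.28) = 0.58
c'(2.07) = -0.66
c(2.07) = 2.14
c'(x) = -0.04*x - 0.58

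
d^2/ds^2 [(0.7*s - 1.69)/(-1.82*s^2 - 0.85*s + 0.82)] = (-(0.7*s - 1.69)*(3.64*s + 0.85)*(7.28*s + 1.7) + (7.644*s - 4.9616)*(1.82*s^2 + 0.85*s - 0.82))/(1.82*s^2 + 0.85*s - 0.82)^3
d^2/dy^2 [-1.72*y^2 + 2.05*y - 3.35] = -3.44000000000000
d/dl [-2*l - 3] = -2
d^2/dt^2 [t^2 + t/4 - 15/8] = 2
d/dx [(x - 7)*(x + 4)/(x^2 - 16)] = 3/(x^2 - 8*x + 16)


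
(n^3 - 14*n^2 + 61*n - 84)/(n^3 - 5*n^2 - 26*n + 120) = (n^2 - 10*n + 21)/(n^2 - n - 30)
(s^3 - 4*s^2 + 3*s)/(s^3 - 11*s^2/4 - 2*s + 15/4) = 4*s/(4*s + 5)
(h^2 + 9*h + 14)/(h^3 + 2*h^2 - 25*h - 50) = (h + 7)/(h^2 - 25)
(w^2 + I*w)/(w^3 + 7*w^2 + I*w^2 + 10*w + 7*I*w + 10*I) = w/(w^2 + 7*w + 10)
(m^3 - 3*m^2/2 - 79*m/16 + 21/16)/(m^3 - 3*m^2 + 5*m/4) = (16*m^3 - 24*m^2 - 79*m + 21)/(4*m*(4*m^2 - 12*m + 5))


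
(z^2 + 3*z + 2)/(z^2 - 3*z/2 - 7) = 2*(z + 1)/(2*z - 7)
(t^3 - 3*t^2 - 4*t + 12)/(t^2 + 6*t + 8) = (t^2 - 5*t + 6)/(t + 4)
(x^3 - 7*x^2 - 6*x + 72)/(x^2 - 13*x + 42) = (x^2 - x - 12)/(x - 7)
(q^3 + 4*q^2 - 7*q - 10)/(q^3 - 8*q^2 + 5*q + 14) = (q + 5)/(q - 7)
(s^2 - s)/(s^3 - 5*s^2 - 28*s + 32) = s/(s^2 - 4*s - 32)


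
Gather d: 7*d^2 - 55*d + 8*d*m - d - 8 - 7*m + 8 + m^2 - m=7*d^2 + d*(8*m - 56) + m^2 - 8*m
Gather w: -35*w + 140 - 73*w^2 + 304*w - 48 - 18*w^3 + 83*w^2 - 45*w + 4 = -18*w^3 + 10*w^2 + 224*w + 96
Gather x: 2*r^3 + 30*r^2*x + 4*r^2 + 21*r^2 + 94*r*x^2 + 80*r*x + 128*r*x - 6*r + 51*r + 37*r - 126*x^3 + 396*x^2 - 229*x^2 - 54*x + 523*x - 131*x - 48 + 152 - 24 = 2*r^3 + 25*r^2 + 82*r - 126*x^3 + x^2*(94*r + 167) + x*(30*r^2 + 208*r + 338) + 80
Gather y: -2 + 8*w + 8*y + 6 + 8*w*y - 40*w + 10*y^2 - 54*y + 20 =-32*w + 10*y^2 + y*(8*w - 46) + 24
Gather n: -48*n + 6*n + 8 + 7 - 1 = 14 - 42*n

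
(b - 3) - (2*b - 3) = -b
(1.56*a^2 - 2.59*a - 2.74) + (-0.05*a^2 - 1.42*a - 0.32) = 1.51*a^2 - 4.01*a - 3.06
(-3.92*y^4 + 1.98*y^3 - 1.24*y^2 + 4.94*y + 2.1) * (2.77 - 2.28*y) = 8.9376*y^5 - 15.3728*y^4 + 8.3118*y^3 - 14.698*y^2 + 8.8958*y + 5.817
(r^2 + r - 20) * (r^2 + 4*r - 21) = r^4 + 5*r^3 - 37*r^2 - 101*r + 420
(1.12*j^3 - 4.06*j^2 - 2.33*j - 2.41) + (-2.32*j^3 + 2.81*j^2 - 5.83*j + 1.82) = -1.2*j^3 - 1.25*j^2 - 8.16*j - 0.59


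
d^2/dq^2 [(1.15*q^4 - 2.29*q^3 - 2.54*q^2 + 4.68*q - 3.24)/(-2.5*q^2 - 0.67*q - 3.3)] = (-14.375*q^6 - 11.5575*q^5 - 60.02241*q^4 - 143.420438*q^3 - 124.13286*q^2 + 413.8506*q + 25.465032)/(15.625*q^6 + 12.5625*q^5 + 65.24175*q^4 + 33.465763*q^3 + 86.11911*q^2 + 21.8889*q + 35.937)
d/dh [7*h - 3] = 7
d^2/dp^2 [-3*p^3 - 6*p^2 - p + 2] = -18*p - 12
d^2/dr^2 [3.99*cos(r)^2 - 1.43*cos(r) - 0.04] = 1.43*cos(r) - 7.98*cos(2*r)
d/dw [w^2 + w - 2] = 2*w + 1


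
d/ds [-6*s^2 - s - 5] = -12*s - 1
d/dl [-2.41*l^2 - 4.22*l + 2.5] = -4.82*l - 4.22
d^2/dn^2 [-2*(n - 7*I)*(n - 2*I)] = -4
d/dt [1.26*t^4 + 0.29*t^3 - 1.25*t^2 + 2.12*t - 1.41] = 5.04*t^3 + 0.87*t^2 - 2.5*t + 2.12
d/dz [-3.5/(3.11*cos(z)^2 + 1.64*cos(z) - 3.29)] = -(21.77*cos(z) + 5.74)*sin(z)/(3.11*cos(z)^2 + 1.64*cos(z) - 3.29)^2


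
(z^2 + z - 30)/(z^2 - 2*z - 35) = (-z^2 - z + 30)/(-z^2 + 2*z + 35)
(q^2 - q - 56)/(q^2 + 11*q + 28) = (q - 8)/(q + 4)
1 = 1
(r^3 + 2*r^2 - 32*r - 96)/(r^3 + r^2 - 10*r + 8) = (r^2 - 2*r - 24)/(r^2 - 3*r + 2)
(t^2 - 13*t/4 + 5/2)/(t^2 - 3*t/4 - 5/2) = (4*t - 5)/(4*t + 5)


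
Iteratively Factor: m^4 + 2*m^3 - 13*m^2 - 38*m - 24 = (m + 1)*(m^3 + m^2 - 14*m - 24) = (m + 1)*(m + 2)*(m^2 - m - 12) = (m - 4)*(m + 1)*(m + 2)*(m + 3)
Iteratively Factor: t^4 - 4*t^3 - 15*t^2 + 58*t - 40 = (t - 5)*(t^3 + t^2 - 10*t + 8) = (t - 5)*(t + 4)*(t^2 - 3*t + 2) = (t - 5)*(t - 2)*(t + 4)*(t - 1)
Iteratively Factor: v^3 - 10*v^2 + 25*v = (v - 5)*(v^2 - 5*v) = (v - 5)^2*(v)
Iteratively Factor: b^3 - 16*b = (b)*(b^2 - 16) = b*(b + 4)*(b - 4)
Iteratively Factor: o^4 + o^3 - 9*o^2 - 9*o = (o - 3)*(o^3 + 4*o^2 + 3*o) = o*(o - 3)*(o^2 + 4*o + 3) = o*(o - 3)*(o + 3)*(o + 1)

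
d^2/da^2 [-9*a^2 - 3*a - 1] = -18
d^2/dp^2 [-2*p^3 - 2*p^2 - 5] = -12*p - 4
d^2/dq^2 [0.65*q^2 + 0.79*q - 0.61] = 1.30000000000000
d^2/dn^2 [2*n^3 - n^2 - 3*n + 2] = 12*n - 2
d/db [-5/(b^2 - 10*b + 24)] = 10*(b - 5)/(b^2 - 10*b + 24)^2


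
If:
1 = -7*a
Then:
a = -1/7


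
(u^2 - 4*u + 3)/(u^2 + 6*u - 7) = (u - 3)/(u + 7)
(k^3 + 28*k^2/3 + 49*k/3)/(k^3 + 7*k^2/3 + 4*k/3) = (3*k^2 + 28*k + 49)/(3*k^2 + 7*k + 4)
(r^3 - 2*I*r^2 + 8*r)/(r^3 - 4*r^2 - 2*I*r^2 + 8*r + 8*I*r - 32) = r/(r - 4)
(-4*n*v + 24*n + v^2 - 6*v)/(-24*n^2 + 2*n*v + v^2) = (v - 6)/(6*n + v)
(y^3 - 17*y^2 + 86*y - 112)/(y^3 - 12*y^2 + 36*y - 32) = (y - 7)/(y - 2)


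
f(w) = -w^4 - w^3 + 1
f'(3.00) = -135.00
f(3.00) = -107.00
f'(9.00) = -3159.00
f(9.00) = -7289.00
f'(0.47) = -1.08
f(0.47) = 0.85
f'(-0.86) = 0.33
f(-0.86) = 1.09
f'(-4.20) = 243.43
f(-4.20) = -236.08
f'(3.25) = -169.00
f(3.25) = -144.89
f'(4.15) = -337.56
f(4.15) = -367.09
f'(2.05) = -47.07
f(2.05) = -25.28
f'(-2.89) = 71.49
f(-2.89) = -44.62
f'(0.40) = -0.74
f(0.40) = 0.91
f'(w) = -4*w^3 - 3*w^2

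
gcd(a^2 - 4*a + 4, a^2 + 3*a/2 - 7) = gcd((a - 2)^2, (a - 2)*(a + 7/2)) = a - 2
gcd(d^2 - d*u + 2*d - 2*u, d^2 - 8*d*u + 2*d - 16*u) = d + 2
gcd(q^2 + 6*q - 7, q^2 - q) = q - 1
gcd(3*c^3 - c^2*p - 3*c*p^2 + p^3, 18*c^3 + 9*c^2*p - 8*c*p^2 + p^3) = -3*c^2 - 2*c*p + p^2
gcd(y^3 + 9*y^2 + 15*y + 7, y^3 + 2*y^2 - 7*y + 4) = 1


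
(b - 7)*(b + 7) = b^2 - 49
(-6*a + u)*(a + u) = -6*a^2 - 5*a*u + u^2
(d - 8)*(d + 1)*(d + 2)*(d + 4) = d^4 - d^3 - 42*d^2 - 104*d - 64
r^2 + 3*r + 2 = (r + 1)*(r + 2)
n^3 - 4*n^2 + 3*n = n*(n - 3)*(n - 1)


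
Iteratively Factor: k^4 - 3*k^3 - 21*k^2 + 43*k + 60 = (k + 1)*(k^3 - 4*k^2 - 17*k + 60) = (k - 5)*(k + 1)*(k^2 + k - 12) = (k - 5)*(k + 1)*(k + 4)*(k - 3)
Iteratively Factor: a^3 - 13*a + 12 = (a - 3)*(a^2 + 3*a - 4) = (a - 3)*(a + 4)*(a - 1)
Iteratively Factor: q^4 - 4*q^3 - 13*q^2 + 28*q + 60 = (q + 2)*(q^3 - 6*q^2 - q + 30) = (q + 2)^2*(q^2 - 8*q + 15) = (q - 5)*(q + 2)^2*(q - 3)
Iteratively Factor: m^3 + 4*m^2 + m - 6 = (m - 1)*(m^2 + 5*m + 6) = (m - 1)*(m + 3)*(m + 2)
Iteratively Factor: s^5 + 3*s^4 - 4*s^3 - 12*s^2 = (s)*(s^4 + 3*s^3 - 4*s^2 - 12*s) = s*(s - 2)*(s^3 + 5*s^2 + 6*s) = s*(s - 2)*(s + 2)*(s^2 + 3*s) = s*(s - 2)*(s + 2)*(s + 3)*(s)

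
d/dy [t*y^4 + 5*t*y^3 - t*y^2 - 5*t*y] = t*(4*y^3 + 15*y^2 - 2*y - 5)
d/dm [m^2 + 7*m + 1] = 2*m + 7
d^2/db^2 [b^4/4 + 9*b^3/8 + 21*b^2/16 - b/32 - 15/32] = 3*b^2 + 27*b/4 + 21/8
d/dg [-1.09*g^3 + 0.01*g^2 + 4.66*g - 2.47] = -3.27*g^2 + 0.02*g + 4.66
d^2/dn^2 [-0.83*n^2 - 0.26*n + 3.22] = -1.66000000000000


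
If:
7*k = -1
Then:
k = -1/7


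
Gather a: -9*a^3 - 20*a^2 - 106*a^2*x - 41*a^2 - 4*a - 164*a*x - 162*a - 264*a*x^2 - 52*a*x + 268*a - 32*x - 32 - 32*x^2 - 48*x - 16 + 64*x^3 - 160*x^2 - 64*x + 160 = -9*a^3 + a^2*(-106*x - 61) + a*(-264*x^2 - 216*x + 102) + 64*x^3 - 192*x^2 - 144*x + 112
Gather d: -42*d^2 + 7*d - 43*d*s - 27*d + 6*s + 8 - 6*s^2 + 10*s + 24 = -42*d^2 + d*(-43*s - 20) - 6*s^2 + 16*s + 32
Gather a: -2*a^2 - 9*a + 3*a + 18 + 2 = -2*a^2 - 6*a + 20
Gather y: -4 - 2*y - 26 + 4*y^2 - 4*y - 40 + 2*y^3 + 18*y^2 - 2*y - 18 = 2*y^3 + 22*y^2 - 8*y - 88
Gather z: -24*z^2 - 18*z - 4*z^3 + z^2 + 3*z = -4*z^3 - 23*z^2 - 15*z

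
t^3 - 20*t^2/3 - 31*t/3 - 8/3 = (t - 8)*(t + 1/3)*(t + 1)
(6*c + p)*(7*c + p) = 42*c^2 + 13*c*p + p^2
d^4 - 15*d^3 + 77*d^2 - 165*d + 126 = (d - 7)*(d - 3)^2*(d - 2)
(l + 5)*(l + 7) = l^2 + 12*l + 35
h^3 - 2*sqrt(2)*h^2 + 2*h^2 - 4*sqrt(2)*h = h*(h + 2)*(h - 2*sqrt(2))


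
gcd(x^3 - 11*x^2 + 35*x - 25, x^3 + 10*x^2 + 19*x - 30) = x - 1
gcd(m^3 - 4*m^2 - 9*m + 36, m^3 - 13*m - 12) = m^2 - m - 12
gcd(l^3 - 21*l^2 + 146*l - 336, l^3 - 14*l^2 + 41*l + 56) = l^2 - 15*l + 56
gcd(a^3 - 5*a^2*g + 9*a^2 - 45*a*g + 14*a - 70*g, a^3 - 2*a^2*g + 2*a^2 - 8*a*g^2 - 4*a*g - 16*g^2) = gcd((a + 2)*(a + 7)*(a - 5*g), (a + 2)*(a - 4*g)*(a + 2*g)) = a + 2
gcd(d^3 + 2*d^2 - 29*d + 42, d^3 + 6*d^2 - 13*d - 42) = d^2 + 4*d - 21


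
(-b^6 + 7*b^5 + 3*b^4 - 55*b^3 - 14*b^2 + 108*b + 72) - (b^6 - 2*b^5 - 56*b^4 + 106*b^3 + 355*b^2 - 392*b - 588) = -2*b^6 + 9*b^5 + 59*b^4 - 161*b^3 - 369*b^2 + 500*b + 660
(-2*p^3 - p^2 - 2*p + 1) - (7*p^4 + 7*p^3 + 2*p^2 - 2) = -7*p^4 - 9*p^3 - 3*p^2 - 2*p + 3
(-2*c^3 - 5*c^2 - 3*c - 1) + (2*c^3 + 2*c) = -5*c^2 - c - 1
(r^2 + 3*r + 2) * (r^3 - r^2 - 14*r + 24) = r^5 + 2*r^4 - 15*r^3 - 20*r^2 + 44*r + 48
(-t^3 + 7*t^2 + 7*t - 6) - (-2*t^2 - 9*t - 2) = -t^3 + 9*t^2 + 16*t - 4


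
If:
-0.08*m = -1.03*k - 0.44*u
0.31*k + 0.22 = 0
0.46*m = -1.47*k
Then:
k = -0.71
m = 2.27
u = 2.07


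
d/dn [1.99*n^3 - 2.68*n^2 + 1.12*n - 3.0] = 5.97*n^2 - 5.36*n + 1.12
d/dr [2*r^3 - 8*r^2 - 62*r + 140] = 6*r^2 - 16*r - 62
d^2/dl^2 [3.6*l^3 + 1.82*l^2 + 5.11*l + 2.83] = 21.6*l + 3.64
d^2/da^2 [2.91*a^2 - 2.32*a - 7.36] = 5.82000000000000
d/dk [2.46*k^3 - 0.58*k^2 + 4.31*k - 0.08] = 7.38*k^2 - 1.16*k + 4.31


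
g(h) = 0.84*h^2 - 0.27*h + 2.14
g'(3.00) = 4.77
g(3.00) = 8.89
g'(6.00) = 9.81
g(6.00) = 30.76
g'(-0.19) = -0.59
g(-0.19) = 2.22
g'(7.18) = 11.79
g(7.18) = 43.51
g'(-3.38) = -5.95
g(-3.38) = 12.65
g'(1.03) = 1.46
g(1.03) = 2.75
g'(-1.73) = -3.18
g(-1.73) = 5.12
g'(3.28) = 5.24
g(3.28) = 10.29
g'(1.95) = 3.01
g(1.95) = 4.81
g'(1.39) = 2.07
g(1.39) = 3.39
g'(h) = 1.68*h - 0.27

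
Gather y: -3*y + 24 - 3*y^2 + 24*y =-3*y^2 + 21*y + 24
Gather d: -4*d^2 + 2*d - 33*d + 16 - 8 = -4*d^2 - 31*d + 8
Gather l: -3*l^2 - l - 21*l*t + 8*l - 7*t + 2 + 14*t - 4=-3*l^2 + l*(7 - 21*t) + 7*t - 2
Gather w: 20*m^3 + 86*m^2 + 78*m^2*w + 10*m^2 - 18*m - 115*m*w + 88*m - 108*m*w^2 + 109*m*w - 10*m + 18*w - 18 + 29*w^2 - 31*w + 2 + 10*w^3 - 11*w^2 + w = 20*m^3 + 96*m^2 + 60*m + 10*w^3 + w^2*(18 - 108*m) + w*(78*m^2 - 6*m - 12) - 16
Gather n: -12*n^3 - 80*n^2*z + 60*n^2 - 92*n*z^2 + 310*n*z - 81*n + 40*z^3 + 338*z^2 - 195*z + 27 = -12*n^3 + n^2*(60 - 80*z) + n*(-92*z^2 + 310*z - 81) + 40*z^3 + 338*z^2 - 195*z + 27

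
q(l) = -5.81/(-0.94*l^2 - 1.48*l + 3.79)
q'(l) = -5.81*(1.88*l + 1.48)/(-0.94*l^2 - 1.48*l + 3.79)^2 = (-10.9228*l - 8.5988)/(0.94*l^2 + 1.48*l - 3.79)^2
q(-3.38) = 2.98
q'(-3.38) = 7.47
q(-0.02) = -1.52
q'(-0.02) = -0.57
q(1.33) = -36.58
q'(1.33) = -916.68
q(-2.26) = -2.49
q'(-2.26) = 2.95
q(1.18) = -7.91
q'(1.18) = -39.80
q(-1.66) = -1.59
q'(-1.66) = 0.71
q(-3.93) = 1.18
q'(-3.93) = 1.42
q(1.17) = -7.53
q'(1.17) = -35.90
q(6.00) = 0.15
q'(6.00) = -0.05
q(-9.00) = 0.10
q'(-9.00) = 0.03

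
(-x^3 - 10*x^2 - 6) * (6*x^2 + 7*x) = -6*x^5 - 67*x^4 - 70*x^3 - 36*x^2 - 42*x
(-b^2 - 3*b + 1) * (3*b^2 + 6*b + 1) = -3*b^4 - 15*b^3 - 16*b^2 + 3*b + 1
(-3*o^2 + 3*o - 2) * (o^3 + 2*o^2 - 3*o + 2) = -3*o^5 - 3*o^4 + 13*o^3 - 19*o^2 + 12*o - 4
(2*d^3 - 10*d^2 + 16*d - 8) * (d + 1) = 2*d^4 - 8*d^3 + 6*d^2 + 8*d - 8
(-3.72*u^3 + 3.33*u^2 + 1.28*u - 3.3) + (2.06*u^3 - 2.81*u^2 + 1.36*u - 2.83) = -1.66*u^3 + 0.52*u^2 + 2.64*u - 6.13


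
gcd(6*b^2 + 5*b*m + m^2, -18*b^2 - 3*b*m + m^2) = 3*b + m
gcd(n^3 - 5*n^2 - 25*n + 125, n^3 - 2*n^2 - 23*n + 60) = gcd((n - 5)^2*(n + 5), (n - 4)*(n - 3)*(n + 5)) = n + 5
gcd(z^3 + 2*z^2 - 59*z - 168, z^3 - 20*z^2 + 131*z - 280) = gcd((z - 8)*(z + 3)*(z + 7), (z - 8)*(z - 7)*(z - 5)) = z - 8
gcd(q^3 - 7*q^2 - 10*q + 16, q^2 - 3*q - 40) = q - 8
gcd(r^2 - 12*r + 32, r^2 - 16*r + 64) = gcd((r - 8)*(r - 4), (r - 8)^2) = r - 8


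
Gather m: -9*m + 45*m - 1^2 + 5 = 36*m + 4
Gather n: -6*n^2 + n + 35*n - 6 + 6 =-6*n^2 + 36*n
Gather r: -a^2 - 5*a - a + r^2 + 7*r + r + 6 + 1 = -a^2 - 6*a + r^2 + 8*r + 7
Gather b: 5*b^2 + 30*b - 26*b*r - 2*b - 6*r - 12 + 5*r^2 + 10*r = 5*b^2 + b*(28 - 26*r) + 5*r^2 + 4*r - 12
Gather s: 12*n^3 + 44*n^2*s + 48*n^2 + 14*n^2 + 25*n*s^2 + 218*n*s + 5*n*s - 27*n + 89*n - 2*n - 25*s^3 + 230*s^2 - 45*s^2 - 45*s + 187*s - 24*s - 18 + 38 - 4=12*n^3 + 62*n^2 + 60*n - 25*s^3 + s^2*(25*n + 185) + s*(44*n^2 + 223*n + 118) + 16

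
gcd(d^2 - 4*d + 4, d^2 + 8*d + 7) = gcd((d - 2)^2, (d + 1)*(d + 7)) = 1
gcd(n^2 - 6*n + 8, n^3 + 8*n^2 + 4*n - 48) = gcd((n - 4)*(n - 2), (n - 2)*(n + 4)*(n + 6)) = n - 2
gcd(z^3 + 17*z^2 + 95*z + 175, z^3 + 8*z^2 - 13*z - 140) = z^2 + 12*z + 35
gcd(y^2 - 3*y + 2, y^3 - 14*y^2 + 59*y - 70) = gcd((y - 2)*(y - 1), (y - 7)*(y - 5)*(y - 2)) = y - 2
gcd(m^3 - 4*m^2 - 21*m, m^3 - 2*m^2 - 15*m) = m^2 + 3*m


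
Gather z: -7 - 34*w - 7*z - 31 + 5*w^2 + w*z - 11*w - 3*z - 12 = 5*w^2 - 45*w + z*(w - 10) - 50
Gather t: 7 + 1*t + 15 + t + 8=2*t + 30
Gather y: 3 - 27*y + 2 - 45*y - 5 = -72*y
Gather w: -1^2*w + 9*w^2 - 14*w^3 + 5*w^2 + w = -14*w^3 + 14*w^2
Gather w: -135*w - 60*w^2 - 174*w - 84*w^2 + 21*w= -144*w^2 - 288*w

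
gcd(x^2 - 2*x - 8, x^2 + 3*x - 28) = x - 4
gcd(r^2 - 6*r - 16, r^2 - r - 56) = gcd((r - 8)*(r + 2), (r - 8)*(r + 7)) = r - 8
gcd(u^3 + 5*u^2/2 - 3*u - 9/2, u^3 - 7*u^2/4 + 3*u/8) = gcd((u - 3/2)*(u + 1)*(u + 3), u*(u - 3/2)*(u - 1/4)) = u - 3/2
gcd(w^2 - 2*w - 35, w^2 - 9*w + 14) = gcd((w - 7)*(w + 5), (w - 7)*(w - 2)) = w - 7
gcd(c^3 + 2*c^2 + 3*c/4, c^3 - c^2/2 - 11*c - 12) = c + 3/2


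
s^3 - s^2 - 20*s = s*(s - 5)*(s + 4)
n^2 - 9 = (n - 3)*(n + 3)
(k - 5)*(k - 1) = k^2 - 6*k + 5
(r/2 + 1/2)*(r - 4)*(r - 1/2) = r^3/2 - 7*r^2/4 - 5*r/4 + 1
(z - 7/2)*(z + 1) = z^2 - 5*z/2 - 7/2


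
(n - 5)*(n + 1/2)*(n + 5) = n^3 + n^2/2 - 25*n - 25/2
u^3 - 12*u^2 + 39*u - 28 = (u - 7)*(u - 4)*(u - 1)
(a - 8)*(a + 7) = a^2 - a - 56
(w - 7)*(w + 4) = w^2 - 3*w - 28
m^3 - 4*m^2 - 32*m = m*(m - 8)*(m + 4)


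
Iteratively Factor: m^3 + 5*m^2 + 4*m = (m)*(m^2 + 5*m + 4) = m*(m + 4)*(m + 1)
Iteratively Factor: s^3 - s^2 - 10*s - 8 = (s + 2)*(s^2 - 3*s - 4) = (s + 1)*(s + 2)*(s - 4)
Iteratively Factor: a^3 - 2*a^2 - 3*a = (a)*(a^2 - 2*a - 3) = a*(a + 1)*(a - 3)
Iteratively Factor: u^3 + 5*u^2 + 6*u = (u + 3)*(u^2 + 2*u) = (u + 2)*(u + 3)*(u)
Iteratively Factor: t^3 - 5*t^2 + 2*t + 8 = (t - 2)*(t^2 - 3*t - 4) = (t - 2)*(t + 1)*(t - 4)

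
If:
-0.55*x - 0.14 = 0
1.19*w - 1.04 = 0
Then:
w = 0.87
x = -0.25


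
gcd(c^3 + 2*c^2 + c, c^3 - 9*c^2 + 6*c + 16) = c + 1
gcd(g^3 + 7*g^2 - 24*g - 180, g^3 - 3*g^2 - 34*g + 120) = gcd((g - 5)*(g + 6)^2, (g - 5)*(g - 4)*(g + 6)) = g^2 + g - 30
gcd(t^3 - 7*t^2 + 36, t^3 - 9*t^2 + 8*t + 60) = t^2 - 4*t - 12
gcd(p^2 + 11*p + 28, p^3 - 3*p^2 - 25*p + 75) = 1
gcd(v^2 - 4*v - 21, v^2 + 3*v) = v + 3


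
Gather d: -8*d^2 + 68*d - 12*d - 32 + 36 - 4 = -8*d^2 + 56*d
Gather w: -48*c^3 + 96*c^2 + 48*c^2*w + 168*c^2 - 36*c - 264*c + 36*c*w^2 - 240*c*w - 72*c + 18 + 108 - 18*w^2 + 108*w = -48*c^3 + 264*c^2 - 372*c + w^2*(36*c - 18) + w*(48*c^2 - 240*c + 108) + 126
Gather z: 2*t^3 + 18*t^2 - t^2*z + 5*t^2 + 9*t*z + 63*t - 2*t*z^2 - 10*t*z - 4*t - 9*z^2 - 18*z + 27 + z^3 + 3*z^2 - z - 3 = 2*t^3 + 23*t^2 + 59*t + z^3 + z^2*(-2*t - 6) + z*(-t^2 - t - 19) + 24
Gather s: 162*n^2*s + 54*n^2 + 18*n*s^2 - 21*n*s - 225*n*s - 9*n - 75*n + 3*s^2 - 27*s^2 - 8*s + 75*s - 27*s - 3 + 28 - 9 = 54*n^2 - 84*n + s^2*(18*n - 24) + s*(162*n^2 - 246*n + 40) + 16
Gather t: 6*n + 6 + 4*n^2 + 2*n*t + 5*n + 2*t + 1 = 4*n^2 + 11*n + t*(2*n + 2) + 7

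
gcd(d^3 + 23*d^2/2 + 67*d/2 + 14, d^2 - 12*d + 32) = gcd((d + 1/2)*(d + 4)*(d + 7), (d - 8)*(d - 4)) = 1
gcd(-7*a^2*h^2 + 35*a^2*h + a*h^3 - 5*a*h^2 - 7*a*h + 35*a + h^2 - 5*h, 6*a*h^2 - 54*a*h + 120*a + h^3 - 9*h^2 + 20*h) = h - 5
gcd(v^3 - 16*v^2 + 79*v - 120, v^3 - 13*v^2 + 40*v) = v^2 - 13*v + 40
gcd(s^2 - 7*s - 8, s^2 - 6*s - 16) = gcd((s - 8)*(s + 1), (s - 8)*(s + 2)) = s - 8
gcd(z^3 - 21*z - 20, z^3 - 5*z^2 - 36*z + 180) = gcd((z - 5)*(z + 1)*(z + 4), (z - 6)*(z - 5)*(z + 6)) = z - 5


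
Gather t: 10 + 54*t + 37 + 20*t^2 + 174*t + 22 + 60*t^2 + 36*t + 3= 80*t^2 + 264*t + 72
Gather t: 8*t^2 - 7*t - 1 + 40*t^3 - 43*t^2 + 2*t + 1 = 40*t^3 - 35*t^2 - 5*t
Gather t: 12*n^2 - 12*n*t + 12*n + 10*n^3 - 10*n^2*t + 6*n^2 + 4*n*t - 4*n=10*n^3 + 18*n^2 + 8*n + t*(-10*n^2 - 8*n)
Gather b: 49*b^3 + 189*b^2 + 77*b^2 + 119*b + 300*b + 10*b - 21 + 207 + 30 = 49*b^3 + 266*b^2 + 429*b + 216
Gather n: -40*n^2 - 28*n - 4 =-40*n^2 - 28*n - 4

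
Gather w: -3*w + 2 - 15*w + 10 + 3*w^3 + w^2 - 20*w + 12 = 3*w^3 + w^2 - 38*w + 24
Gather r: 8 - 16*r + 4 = 12 - 16*r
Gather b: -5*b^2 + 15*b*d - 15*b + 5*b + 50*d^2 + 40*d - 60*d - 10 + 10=-5*b^2 + b*(15*d - 10) + 50*d^2 - 20*d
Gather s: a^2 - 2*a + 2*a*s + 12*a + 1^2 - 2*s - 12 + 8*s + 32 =a^2 + 10*a + s*(2*a + 6) + 21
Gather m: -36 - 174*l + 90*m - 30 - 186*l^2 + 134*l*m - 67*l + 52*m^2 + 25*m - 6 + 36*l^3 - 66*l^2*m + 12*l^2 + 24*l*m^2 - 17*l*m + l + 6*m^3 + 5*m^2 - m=36*l^3 - 174*l^2 - 240*l + 6*m^3 + m^2*(24*l + 57) + m*(-66*l^2 + 117*l + 114) - 72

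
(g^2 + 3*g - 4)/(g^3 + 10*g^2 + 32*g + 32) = (g - 1)/(g^2 + 6*g + 8)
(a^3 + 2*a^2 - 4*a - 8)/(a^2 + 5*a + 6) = (a^2 - 4)/(a + 3)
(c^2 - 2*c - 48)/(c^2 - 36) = (c - 8)/(c - 6)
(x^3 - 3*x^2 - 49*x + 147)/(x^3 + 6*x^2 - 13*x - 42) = (x - 7)/(x + 2)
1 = 1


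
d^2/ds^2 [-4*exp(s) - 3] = -4*exp(s)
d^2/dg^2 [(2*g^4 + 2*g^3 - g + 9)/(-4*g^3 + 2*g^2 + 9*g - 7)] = 12*(-16*g^6 - 18*g^5 - 159*g^4 + 239*g^3 + 81*g^2 + 3*g - 132)/(64*g^9 - 96*g^8 - 384*g^7 + 760*g^6 + 528*g^5 - 1914*g^4 + 615*g^3 + 1407*g^2 - 1323*g + 343)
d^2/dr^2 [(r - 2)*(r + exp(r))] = r*exp(r) + 2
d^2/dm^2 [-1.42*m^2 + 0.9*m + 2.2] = -2.84000000000000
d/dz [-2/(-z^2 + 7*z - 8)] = 2*(7 - 2*z)/(z^2 - 7*z + 8)^2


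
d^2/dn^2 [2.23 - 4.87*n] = 0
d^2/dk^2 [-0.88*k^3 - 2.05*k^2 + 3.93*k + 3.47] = -5.28*k - 4.1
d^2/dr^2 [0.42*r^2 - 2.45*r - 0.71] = 0.840000000000000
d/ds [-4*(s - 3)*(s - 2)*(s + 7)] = -12*s^2 - 16*s + 116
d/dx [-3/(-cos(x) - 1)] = 3*sin(x)/(cos(x) + 1)^2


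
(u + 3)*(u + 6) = u^2 + 9*u + 18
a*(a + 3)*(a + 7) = a^3 + 10*a^2 + 21*a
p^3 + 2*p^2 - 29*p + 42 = (p - 3)*(p - 2)*(p + 7)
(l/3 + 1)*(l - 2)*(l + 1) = l^3/3 + 2*l^2/3 - 5*l/3 - 2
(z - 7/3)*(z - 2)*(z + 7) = z^3 + 8*z^2/3 - 77*z/3 + 98/3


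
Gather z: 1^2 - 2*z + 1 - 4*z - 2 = -6*z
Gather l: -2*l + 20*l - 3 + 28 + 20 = 18*l + 45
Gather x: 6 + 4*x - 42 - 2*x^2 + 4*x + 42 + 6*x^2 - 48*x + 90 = 4*x^2 - 40*x + 96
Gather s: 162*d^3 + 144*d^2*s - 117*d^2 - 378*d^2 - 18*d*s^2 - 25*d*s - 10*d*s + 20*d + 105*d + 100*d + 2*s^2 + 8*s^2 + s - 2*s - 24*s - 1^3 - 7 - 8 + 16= 162*d^3 - 495*d^2 + 225*d + s^2*(10 - 18*d) + s*(144*d^2 - 35*d - 25)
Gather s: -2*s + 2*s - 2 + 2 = 0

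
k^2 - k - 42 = (k - 7)*(k + 6)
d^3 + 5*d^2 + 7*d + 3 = (d + 1)^2*(d + 3)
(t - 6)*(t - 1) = t^2 - 7*t + 6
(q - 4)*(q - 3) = q^2 - 7*q + 12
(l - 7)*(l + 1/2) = l^2 - 13*l/2 - 7/2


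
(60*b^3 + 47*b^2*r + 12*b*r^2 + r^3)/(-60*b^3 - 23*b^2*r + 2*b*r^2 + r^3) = (5*b + r)/(-5*b + r)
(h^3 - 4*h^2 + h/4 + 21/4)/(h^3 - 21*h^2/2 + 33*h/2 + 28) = (h - 3/2)/(h - 8)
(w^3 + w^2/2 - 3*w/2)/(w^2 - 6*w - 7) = w*(-2*w^2 - w + 3)/(2*(-w^2 + 6*w + 7))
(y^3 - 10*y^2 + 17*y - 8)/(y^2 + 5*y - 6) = (y^2 - 9*y + 8)/(y + 6)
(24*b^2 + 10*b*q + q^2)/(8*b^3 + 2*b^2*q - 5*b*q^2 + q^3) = (24*b^2 + 10*b*q + q^2)/(8*b^3 + 2*b^2*q - 5*b*q^2 + q^3)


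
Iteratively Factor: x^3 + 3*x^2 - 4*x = (x + 4)*(x^2 - x) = x*(x + 4)*(x - 1)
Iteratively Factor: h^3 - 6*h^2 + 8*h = (h - 4)*(h^2 - 2*h) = (h - 4)*(h - 2)*(h)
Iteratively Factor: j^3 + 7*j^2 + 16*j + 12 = (j + 2)*(j^2 + 5*j + 6) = (j + 2)^2*(j + 3)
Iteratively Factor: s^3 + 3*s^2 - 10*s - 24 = (s + 2)*(s^2 + s - 12) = (s - 3)*(s + 2)*(s + 4)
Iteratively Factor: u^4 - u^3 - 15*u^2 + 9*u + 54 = (u + 3)*(u^3 - 4*u^2 - 3*u + 18) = (u - 3)*(u + 3)*(u^2 - u - 6) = (u - 3)^2*(u + 3)*(u + 2)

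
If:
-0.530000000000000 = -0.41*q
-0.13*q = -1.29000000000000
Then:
No Solution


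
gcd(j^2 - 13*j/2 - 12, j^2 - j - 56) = j - 8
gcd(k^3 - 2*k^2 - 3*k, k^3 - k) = k^2 + k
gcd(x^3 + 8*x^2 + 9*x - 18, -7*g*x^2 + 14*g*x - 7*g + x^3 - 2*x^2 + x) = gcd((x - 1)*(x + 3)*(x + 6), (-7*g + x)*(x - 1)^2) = x - 1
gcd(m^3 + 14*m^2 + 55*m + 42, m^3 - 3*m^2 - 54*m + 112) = m + 7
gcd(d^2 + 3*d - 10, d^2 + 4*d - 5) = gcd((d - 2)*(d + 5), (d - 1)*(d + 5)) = d + 5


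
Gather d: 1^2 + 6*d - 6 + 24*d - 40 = 30*d - 45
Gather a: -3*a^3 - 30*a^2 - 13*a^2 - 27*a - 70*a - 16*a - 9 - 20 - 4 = -3*a^3 - 43*a^2 - 113*a - 33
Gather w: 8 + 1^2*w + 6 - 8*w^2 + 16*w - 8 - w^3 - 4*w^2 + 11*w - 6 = -w^3 - 12*w^2 + 28*w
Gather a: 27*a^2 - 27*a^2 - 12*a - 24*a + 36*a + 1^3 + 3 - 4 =0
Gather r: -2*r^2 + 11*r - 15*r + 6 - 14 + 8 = -2*r^2 - 4*r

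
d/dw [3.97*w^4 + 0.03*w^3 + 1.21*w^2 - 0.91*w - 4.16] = 15.88*w^3 + 0.09*w^2 + 2.42*w - 0.91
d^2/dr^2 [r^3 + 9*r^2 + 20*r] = 6*r + 18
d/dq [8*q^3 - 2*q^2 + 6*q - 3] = 24*q^2 - 4*q + 6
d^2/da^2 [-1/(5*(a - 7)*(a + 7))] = 2*(-3*a^2 - 49)/(5*(a^6 - 147*a^4 + 7203*a^2 - 117649))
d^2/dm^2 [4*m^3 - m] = 24*m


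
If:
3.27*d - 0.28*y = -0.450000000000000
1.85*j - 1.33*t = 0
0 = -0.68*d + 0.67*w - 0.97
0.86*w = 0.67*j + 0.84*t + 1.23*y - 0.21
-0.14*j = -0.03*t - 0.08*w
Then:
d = -0.18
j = 1.03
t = 1.43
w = 1.27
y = -0.48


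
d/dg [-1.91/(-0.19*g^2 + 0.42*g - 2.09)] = (0.8022 - 0.7258*g)/(0.19*g^2 - 0.42*g + 2.09)^2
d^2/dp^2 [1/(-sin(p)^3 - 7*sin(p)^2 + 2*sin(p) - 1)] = (9*sin(p)^6 + 77*sin(p)^5 + 180*sin(p)^4 - 163*sin(p)^3 - 306*sin(p)^2 + 92*sin(p) + 6)/(sin(p)^3 + 7*sin(p)^2 - 2*sin(p) + 1)^3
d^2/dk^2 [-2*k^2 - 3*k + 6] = -4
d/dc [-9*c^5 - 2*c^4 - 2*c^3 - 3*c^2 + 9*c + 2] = -45*c^4 - 8*c^3 - 6*c^2 - 6*c + 9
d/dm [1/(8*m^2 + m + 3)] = (-16*m - 1)/(8*m^2 + m + 3)^2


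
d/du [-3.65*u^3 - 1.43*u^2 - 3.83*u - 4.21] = -10.95*u^2 - 2.86*u - 3.83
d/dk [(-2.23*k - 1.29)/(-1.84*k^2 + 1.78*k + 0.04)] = (-4.1032*k^2 - 4.7472*k + 2.207)/(3.3856*k^4 - 6.5504*k^3 + 3.0212*k^2 + 0.1424*k + 0.0016)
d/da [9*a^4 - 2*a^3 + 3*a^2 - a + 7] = 36*a^3 - 6*a^2 + 6*a - 1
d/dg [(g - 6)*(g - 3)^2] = 3*(g - 5)*(g - 3)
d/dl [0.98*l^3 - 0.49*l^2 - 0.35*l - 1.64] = 2.94*l^2 - 0.98*l - 0.35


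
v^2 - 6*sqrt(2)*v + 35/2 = (v - 7*sqrt(2)/2)*(v - 5*sqrt(2)/2)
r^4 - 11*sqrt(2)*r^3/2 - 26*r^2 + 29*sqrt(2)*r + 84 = (r - 7*sqrt(2))*(r - 3*sqrt(2)/2)*(r + sqrt(2))*(r + 2*sqrt(2))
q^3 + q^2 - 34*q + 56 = (q - 4)*(q - 2)*(q + 7)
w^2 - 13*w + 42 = (w - 7)*(w - 6)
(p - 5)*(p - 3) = p^2 - 8*p + 15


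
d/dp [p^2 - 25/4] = 2*p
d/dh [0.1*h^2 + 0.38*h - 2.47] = 0.2*h + 0.38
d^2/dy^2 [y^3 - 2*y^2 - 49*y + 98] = 6*y - 4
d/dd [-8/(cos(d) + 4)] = -8*sin(d)/(cos(d) + 4)^2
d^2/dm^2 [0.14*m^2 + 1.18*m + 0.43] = 0.280000000000000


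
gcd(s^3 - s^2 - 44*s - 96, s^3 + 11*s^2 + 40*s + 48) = s^2 + 7*s + 12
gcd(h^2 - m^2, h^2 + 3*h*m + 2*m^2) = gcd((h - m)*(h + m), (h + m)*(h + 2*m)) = h + m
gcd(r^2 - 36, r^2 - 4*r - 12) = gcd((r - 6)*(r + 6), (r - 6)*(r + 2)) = r - 6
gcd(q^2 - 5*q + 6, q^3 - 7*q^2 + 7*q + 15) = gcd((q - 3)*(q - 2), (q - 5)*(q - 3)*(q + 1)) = q - 3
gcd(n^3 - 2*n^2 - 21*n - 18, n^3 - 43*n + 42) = n - 6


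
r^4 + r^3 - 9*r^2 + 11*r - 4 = (r - 1)^3*(r + 4)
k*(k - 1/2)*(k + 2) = k^3 + 3*k^2/2 - k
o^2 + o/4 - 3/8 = (o - 1/2)*(o + 3/4)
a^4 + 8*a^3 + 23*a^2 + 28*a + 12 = (a + 1)*(a + 2)^2*(a + 3)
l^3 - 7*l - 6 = (l - 3)*(l + 1)*(l + 2)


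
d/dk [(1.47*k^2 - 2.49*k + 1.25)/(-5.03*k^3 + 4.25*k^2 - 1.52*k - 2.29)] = (7.3941*k^4 - 25.0494*k^3 + 27.2106*k^2 - 17.3576*k + 7.6021)/(25.3009*k^6 - 42.755*k^5 + 33.3537*k^4 + 10.1174*k^3 - 17.1546*k^2 + 6.9616*k + 5.2441)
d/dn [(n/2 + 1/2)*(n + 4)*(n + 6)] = 3*n^2/2 + 11*n + 17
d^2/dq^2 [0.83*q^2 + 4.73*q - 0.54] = 1.66000000000000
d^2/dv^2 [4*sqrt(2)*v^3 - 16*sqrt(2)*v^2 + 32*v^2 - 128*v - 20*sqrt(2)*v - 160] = 24*sqrt(2)*v - 32*sqrt(2) + 64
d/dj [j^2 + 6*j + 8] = 2*j + 6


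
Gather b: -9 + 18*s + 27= 18*s + 18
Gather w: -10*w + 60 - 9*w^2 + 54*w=-9*w^2 + 44*w + 60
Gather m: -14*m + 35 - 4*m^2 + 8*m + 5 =-4*m^2 - 6*m + 40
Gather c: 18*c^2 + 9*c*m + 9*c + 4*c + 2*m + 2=18*c^2 + c*(9*m + 13) + 2*m + 2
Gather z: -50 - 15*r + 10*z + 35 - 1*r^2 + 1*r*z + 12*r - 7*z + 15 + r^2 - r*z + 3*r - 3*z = 0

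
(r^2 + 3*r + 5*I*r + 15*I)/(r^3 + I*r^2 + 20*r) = (r + 3)/(r*(r - 4*I))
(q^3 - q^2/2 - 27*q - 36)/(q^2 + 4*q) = q - 9/2 - 9/q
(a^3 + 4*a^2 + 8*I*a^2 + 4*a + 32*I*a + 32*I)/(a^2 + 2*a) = a + 2 + 8*I + 16*I/a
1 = 1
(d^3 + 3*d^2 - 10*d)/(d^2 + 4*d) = (d^2 + 3*d - 10)/(d + 4)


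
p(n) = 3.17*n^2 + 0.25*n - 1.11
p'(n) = 6.34*n + 0.25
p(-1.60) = 6.61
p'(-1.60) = -9.89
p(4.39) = 61.08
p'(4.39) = 28.08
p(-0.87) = 1.07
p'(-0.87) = -5.27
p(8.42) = 225.74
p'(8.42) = 53.63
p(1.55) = 6.89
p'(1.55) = 10.08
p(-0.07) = -1.11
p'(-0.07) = -0.19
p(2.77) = 23.91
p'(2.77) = 17.81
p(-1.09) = 2.38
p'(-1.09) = -6.66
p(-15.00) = 708.39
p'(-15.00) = -94.85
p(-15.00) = 708.39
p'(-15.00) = -94.85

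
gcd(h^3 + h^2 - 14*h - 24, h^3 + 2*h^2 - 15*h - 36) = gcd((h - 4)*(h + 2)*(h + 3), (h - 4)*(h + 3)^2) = h^2 - h - 12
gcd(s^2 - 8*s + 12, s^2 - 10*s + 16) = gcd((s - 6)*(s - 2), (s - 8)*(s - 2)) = s - 2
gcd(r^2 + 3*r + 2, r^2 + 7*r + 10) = r + 2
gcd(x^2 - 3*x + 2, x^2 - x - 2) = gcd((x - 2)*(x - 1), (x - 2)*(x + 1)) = x - 2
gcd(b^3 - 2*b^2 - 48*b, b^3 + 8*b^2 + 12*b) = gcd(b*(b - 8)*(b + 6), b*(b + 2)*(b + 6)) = b^2 + 6*b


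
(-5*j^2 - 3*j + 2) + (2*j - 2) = -5*j^2 - j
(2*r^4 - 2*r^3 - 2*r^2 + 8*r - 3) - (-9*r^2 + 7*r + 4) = 2*r^4 - 2*r^3 + 7*r^2 + r - 7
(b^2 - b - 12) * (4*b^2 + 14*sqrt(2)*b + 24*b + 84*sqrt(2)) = 4*b^4 + 14*sqrt(2)*b^3 + 20*b^3 - 72*b^2 + 70*sqrt(2)*b^2 - 252*sqrt(2)*b - 288*b - 1008*sqrt(2)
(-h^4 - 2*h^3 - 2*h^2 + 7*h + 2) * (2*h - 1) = -2*h^5 - 3*h^4 - 2*h^3 + 16*h^2 - 3*h - 2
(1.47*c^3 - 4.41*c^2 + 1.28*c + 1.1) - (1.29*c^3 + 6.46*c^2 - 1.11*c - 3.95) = 0.18*c^3 - 10.87*c^2 + 2.39*c + 5.05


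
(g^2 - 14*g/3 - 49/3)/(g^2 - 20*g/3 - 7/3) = (3*g + 7)/(3*g + 1)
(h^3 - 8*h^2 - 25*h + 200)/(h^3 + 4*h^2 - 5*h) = (h^2 - 13*h + 40)/(h*(h - 1))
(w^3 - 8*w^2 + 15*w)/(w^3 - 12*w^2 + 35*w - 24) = w*(w - 5)/(w^2 - 9*w + 8)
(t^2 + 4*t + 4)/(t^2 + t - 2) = (t + 2)/(t - 1)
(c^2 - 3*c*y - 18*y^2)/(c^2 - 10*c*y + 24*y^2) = (-c - 3*y)/(-c + 4*y)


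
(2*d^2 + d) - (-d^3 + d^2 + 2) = d^3 + d^2 + d - 2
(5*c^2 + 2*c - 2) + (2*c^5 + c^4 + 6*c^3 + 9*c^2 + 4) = 2*c^5 + c^4 + 6*c^3 + 14*c^2 + 2*c + 2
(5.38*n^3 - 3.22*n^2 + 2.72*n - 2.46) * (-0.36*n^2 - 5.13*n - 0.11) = -1.9368*n^5 - 26.4402*n^4 + 14.9476*n^3 - 12.7138*n^2 + 12.3206*n + 0.2706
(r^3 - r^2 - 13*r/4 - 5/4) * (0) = 0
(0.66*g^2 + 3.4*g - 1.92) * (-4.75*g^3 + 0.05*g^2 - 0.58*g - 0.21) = -3.135*g^5 - 16.117*g^4 + 8.9072*g^3 - 2.2066*g^2 + 0.3996*g + 0.4032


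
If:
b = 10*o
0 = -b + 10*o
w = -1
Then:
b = 10*o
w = -1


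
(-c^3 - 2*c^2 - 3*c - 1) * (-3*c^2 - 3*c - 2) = 3*c^5 + 9*c^4 + 17*c^3 + 16*c^2 + 9*c + 2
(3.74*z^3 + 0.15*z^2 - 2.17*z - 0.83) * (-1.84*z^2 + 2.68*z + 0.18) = -6.8816*z^5 + 9.7472*z^4 + 5.068*z^3 - 4.2614*z^2 - 2.615*z - 0.1494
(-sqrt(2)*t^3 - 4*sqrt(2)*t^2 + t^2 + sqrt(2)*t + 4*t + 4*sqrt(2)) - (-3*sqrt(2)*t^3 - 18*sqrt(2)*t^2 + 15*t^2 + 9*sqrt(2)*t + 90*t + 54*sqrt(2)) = 2*sqrt(2)*t^3 - 14*t^2 + 14*sqrt(2)*t^2 - 86*t - 8*sqrt(2)*t - 50*sqrt(2)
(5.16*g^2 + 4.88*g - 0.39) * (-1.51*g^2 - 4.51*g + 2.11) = -7.7916*g^4 - 30.6404*g^3 - 10.5323*g^2 + 12.0557*g - 0.8229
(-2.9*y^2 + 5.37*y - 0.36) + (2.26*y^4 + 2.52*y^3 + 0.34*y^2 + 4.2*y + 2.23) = 2.26*y^4 + 2.52*y^3 - 2.56*y^2 + 9.57*y + 1.87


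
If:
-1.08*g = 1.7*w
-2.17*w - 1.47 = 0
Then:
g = 1.07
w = -0.68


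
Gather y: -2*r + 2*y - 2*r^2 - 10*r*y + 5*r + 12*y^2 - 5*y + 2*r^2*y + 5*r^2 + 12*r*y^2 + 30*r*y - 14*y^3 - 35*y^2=3*r^2 + 3*r - 14*y^3 + y^2*(12*r - 23) + y*(2*r^2 + 20*r - 3)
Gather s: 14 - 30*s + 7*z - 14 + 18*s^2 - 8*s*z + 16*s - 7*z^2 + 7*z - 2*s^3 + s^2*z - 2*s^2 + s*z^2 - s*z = -2*s^3 + s^2*(z + 16) + s*(z^2 - 9*z - 14) - 7*z^2 + 14*z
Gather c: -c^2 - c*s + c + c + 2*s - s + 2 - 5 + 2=-c^2 + c*(2 - s) + s - 1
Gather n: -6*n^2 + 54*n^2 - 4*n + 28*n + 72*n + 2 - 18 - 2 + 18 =48*n^2 + 96*n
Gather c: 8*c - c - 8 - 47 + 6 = 7*c - 49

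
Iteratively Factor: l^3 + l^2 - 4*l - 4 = (l - 2)*(l^2 + 3*l + 2) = (l - 2)*(l + 1)*(l + 2)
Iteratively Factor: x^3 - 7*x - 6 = (x - 3)*(x^2 + 3*x + 2) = (x - 3)*(x + 1)*(x + 2)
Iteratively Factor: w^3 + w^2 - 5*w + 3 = (w + 3)*(w^2 - 2*w + 1) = (w - 1)*(w + 3)*(w - 1)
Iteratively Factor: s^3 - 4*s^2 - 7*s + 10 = (s - 5)*(s^2 + s - 2) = (s - 5)*(s - 1)*(s + 2)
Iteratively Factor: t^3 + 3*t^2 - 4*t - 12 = (t + 2)*(t^2 + t - 6) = (t - 2)*(t + 2)*(t + 3)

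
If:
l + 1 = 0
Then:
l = -1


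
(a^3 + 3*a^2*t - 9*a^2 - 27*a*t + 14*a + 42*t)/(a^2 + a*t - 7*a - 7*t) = (a^2 + 3*a*t - 2*a - 6*t)/(a + t)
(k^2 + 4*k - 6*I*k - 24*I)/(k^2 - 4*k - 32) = (k - 6*I)/(k - 8)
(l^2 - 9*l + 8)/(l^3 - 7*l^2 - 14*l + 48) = (l - 1)/(l^2 + l - 6)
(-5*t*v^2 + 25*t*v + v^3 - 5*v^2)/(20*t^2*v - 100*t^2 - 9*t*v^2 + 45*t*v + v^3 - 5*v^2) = -v/(4*t - v)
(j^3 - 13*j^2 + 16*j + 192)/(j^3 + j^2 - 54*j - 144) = (j - 8)/(j + 6)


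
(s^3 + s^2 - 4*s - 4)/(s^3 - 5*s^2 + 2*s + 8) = (s + 2)/(s - 4)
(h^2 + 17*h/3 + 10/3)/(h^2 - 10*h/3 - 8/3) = (h + 5)/(h - 4)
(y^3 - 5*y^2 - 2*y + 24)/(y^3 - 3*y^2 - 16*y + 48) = (y + 2)/(y + 4)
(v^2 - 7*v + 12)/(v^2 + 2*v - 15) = (v - 4)/(v + 5)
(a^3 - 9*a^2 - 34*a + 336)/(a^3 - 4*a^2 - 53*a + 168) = (a^2 - a - 42)/(a^2 + 4*a - 21)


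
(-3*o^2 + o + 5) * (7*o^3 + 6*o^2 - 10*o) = -21*o^5 - 11*o^4 + 71*o^3 + 20*o^2 - 50*o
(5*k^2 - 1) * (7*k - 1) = 35*k^3 - 5*k^2 - 7*k + 1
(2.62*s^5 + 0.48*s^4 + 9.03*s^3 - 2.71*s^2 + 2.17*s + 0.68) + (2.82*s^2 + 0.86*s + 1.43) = 2.62*s^5 + 0.48*s^4 + 9.03*s^3 + 0.11*s^2 + 3.03*s + 2.11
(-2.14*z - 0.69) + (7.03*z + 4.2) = 4.89*z + 3.51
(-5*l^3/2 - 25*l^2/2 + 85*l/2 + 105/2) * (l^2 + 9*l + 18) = -5*l^5/2 - 35*l^4 - 115*l^3 + 210*l^2 + 2475*l/2 + 945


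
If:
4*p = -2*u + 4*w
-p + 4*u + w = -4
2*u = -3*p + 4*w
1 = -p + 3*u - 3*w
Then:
No Solution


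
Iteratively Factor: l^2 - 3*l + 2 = (l - 2)*(l - 1)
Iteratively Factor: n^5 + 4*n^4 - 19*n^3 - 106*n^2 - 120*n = (n + 3)*(n^4 + n^3 - 22*n^2 - 40*n) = (n + 3)*(n + 4)*(n^3 - 3*n^2 - 10*n) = n*(n + 3)*(n + 4)*(n^2 - 3*n - 10) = n*(n - 5)*(n + 3)*(n + 4)*(n + 2)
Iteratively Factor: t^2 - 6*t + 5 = (t - 1)*(t - 5)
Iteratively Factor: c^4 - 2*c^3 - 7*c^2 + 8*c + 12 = (c - 3)*(c^3 + c^2 - 4*c - 4) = (c - 3)*(c + 2)*(c^2 - c - 2) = (c - 3)*(c - 2)*(c + 2)*(c + 1)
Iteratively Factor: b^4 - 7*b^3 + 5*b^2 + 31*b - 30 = (b - 1)*(b^3 - 6*b^2 - b + 30) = (b - 3)*(b - 1)*(b^2 - 3*b - 10) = (b - 3)*(b - 1)*(b + 2)*(b - 5)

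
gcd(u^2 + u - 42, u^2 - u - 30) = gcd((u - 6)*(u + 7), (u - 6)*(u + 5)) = u - 6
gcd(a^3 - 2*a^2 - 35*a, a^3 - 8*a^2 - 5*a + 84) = a - 7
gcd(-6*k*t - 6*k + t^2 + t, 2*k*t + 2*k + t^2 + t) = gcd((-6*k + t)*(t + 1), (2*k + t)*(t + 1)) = t + 1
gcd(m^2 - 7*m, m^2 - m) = m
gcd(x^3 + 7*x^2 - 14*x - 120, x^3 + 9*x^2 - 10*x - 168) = x^2 + 2*x - 24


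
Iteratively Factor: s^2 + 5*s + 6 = (s + 2)*(s + 3)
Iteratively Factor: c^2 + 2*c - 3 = (c - 1)*(c + 3)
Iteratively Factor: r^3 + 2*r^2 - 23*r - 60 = (r + 4)*(r^2 - 2*r - 15) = (r + 3)*(r + 4)*(r - 5)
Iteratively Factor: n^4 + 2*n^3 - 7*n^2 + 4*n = (n)*(n^3 + 2*n^2 - 7*n + 4) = n*(n - 1)*(n^2 + 3*n - 4) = n*(n - 1)^2*(n + 4)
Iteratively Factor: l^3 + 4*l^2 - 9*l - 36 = (l - 3)*(l^2 + 7*l + 12) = (l - 3)*(l + 3)*(l + 4)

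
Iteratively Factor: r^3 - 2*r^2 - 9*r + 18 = (r - 2)*(r^2 - 9) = (r - 2)*(r + 3)*(r - 3)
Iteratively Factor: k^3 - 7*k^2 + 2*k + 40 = (k + 2)*(k^2 - 9*k + 20) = (k - 5)*(k + 2)*(k - 4)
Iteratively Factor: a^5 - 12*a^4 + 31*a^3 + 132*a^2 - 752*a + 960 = (a - 3)*(a^4 - 9*a^3 + 4*a^2 + 144*a - 320) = (a - 5)*(a - 3)*(a^3 - 4*a^2 - 16*a + 64) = (a - 5)*(a - 4)*(a - 3)*(a^2 - 16) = (a - 5)*(a - 4)^2*(a - 3)*(a + 4)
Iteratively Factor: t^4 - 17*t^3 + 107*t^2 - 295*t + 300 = (t - 5)*(t^3 - 12*t^2 + 47*t - 60) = (t - 5)^2*(t^2 - 7*t + 12) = (t - 5)^2*(t - 4)*(t - 3)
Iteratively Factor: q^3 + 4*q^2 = (q + 4)*(q^2) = q*(q + 4)*(q)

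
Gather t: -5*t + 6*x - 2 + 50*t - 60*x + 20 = 45*t - 54*x + 18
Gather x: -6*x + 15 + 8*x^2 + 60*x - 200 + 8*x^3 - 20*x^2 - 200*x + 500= 8*x^3 - 12*x^2 - 146*x + 315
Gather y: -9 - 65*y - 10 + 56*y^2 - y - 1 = 56*y^2 - 66*y - 20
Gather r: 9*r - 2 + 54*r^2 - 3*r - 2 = 54*r^2 + 6*r - 4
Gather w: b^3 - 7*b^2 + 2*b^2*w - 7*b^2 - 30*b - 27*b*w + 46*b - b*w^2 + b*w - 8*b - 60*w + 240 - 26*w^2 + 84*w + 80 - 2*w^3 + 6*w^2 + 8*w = b^3 - 14*b^2 + 8*b - 2*w^3 + w^2*(-b - 20) + w*(2*b^2 - 26*b + 32) + 320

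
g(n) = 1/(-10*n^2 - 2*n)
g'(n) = (20*n + 2)/(-10*n^2 - 2*n)^2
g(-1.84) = -0.03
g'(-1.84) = -0.04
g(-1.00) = -0.12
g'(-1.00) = -0.28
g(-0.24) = -10.42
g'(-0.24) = -303.82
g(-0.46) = -0.84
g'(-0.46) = -5.03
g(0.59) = -0.21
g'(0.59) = 0.64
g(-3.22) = -0.01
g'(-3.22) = -0.01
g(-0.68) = -0.31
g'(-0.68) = -1.09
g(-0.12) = 10.42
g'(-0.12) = -43.40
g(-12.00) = 0.00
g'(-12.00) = 0.00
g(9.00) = 0.00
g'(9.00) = 0.00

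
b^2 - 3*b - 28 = (b - 7)*(b + 4)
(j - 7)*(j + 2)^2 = j^3 - 3*j^2 - 24*j - 28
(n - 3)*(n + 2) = n^2 - n - 6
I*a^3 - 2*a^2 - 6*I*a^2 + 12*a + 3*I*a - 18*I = (a - 6)*(a + 3*I)*(I*a + 1)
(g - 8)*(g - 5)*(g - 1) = g^3 - 14*g^2 + 53*g - 40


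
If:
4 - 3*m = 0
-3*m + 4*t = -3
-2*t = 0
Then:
No Solution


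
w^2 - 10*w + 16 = (w - 8)*(w - 2)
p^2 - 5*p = p*(p - 5)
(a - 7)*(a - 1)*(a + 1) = a^3 - 7*a^2 - a + 7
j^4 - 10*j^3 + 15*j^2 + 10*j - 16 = (j - 8)*(j - 2)*(j - 1)*(j + 1)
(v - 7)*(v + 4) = v^2 - 3*v - 28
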